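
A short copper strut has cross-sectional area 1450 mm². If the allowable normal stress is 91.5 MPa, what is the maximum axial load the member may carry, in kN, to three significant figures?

133 kN

P_max = σ_allow · A = 91.5 · 1450 = 132700 N = 132.7 kN.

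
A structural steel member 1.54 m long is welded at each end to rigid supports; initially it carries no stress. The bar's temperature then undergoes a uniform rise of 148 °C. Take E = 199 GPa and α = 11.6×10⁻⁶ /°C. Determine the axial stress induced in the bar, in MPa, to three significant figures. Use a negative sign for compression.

Free thermal expansion αLΔT = 11.6e-6 · 1540 · 148 = 2.644 mm.
The walls impose strain ε = −(2.644)/1540 = -1.7168e-03; σ = Eε = 199000 · -1.7168e-03 = -341.6 MPa.

-342 MPa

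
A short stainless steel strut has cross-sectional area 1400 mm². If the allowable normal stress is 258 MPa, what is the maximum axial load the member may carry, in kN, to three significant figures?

P_max = σ_allow · A = 258 · 1400 = 361200 N = 361.2 kN.

361 kN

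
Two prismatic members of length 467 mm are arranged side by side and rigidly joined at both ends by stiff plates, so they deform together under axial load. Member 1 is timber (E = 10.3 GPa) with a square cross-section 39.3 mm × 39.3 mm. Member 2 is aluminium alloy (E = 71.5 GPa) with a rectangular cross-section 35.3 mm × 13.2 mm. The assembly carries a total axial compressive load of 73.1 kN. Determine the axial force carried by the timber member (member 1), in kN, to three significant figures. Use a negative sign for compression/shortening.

-23.6 kN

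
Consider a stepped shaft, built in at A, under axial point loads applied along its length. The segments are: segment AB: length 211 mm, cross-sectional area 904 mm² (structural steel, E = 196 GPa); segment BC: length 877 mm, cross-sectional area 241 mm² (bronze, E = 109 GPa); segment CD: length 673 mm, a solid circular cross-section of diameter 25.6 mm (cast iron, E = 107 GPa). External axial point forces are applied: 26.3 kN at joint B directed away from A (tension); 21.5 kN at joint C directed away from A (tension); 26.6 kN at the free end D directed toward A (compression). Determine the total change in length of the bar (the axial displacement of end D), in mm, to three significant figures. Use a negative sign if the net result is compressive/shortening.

-0.470 mm

Internal axial forces (sectioning from the free end, tension +): N_CD = -26.6 kN, N_BC = -5.1 kN, N_AB = 21.2 kN.
A_CD = 514.7 mm².
δ_AB = 21200·211/(904·196000) = 0.02525 mm
δ_BC = -5100·877/(241·109000) = -0.1703 mm
δ_CD = -26600·673/(514.7·107000) = -0.325 mm
δ = Σδ_i = -0.4701 mm.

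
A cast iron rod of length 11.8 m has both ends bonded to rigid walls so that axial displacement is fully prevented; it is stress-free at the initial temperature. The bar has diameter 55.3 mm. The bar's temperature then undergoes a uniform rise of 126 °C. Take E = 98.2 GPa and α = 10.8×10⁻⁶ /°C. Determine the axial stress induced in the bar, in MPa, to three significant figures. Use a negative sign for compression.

Free thermal expansion αLΔT = 10.8e-6 · 11800 · 126 = 16.06 mm.
The walls impose strain ε = −(16.06)/11800 = -1.3608e-03; σ = Eε = 98200 · -1.3608e-03 = -133.6 MPa.

-134 MPa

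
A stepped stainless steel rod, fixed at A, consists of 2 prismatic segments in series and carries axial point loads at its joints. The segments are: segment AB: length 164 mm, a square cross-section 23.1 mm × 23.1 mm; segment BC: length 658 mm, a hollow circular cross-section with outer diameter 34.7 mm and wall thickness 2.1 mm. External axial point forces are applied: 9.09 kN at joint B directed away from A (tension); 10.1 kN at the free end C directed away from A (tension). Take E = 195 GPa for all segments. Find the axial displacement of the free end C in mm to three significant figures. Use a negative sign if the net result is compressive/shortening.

Internal axial forces (sectioning from the free end, tension +): N_BC = 10.1 kN, N_AB = 19.19 kN.
A_AB = 533.6 mm².
A_BC = 215.1 mm².
δ_AB = 19190·164/(533.6·195000) = 0.03025 mm
δ_BC = 10100·658/(215.1·195000) = 0.1585 mm
δ = Σδ_i = 0.1887 mm.

0.189 mm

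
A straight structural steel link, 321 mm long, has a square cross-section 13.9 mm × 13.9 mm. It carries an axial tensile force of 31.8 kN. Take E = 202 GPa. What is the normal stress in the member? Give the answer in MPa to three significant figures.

165 MPa

A = 193.2 mm².
σ = N/A = 31800/193.2 = 164.6 MPa.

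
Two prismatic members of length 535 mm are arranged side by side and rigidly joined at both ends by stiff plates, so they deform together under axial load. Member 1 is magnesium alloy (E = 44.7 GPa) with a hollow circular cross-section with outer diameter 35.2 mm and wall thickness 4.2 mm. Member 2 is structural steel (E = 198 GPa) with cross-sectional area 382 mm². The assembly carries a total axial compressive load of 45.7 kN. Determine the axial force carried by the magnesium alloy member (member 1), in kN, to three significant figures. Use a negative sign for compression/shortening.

-8.90 kN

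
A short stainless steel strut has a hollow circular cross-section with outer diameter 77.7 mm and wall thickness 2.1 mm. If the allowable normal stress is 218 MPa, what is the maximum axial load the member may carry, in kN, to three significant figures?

109 kN

A = 498.8 mm².
P_max = σ_allow · A = 218 · 498.8 = 108700 N = 108.7 kN.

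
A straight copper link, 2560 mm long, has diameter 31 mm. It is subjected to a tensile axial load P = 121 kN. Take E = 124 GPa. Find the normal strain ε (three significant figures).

A = 754.8 mm².
σ = N/A = 160.3 MPa; ε = σ/E = 160.3/124000 = 1.293e-03.

0.00129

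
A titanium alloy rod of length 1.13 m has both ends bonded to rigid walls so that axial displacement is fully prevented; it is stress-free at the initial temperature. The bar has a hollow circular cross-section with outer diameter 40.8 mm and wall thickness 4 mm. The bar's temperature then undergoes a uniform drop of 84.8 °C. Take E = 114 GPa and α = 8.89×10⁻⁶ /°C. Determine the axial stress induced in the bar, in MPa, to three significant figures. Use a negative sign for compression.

85.9 MPa

Free thermal expansion αLΔT = 8.89e-6 · 1130 · -84.8 = -0.8519 mm.
The walls impose strain ε = −(-0.8519)/1130 = 7.5387e-04; σ = Eε = 114000 · 7.5387e-04 = 85.94 MPa.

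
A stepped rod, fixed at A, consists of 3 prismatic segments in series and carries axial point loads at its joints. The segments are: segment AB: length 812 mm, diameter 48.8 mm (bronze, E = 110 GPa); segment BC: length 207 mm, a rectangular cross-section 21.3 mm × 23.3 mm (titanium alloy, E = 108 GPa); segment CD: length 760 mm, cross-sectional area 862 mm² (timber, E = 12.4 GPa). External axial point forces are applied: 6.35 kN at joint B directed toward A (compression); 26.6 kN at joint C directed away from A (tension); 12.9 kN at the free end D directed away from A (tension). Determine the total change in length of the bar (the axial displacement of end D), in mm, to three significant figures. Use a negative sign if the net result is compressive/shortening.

Internal axial forces (sectioning from the free end, tension +): N_CD = 12.9 kN, N_BC = 39.5 kN, N_AB = 33.15 kN.
A_AB = 1870 mm².
A_BC = 496.3 mm².
δ_AB = 33150·812/(1870·110000) = 0.1308 mm
δ_BC = 39500·207/(496.3·108000) = 0.1525 mm
δ_CD = 12900·760/(862·12400) = 0.9172 mm
δ = Σδ_i = 1.201 mm.

1.20 mm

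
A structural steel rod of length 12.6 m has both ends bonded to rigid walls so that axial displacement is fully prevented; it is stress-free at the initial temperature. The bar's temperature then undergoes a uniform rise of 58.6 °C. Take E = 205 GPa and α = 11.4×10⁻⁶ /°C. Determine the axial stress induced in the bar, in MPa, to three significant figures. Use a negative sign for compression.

-137 MPa

Free thermal expansion αLΔT = 11.4e-6 · 12600 · 58.6 = 8.417 mm.
The walls impose strain ε = −(8.417)/12600 = -6.6804e-04; σ = Eε = 205000 · -6.6804e-04 = -136.9 MPa.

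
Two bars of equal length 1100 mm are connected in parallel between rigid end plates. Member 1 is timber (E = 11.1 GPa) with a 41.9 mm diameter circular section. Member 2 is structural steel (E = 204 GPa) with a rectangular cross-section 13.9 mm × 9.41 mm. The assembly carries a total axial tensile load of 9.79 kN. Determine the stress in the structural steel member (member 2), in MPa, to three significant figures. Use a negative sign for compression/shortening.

47.6 MPa

A_1 = 1379 mm².
A_2 = 130.8 mm².
Equal strain + equilibrium ⇒ each member carries load in proportion to AE: A₁E₁ = 15310000 N, A₂E₂ = 26680000 N, ΣAE = 41990000 N.
σ₂ = P·E₂/ΣAE = 9790·204000/41990000 = 47.56 MPa.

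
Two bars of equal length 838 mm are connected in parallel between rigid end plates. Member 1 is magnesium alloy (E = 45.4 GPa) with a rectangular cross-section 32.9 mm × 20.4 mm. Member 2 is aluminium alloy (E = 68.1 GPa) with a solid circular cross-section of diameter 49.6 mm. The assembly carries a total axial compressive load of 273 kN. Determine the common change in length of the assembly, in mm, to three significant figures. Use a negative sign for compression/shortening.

-1.41 mm

A_1 = 671.2 mm².
A_2 = 1932 mm².
Equal strain + equilibrium ⇒ each member carries load in proportion to AE: A₁E₁ = 30470000 N, A₂E₂ = 131600000 N, ΣAE = 162100000 N.
δ = PL/ΣAE = -273000·838/162100000 = -1.412 mm.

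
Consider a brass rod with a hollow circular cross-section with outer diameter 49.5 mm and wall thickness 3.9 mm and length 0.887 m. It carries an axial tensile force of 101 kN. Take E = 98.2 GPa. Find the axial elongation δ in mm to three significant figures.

A = 558.7 mm².
δ_mech = NL/(AE) = 101000·887/(558.7·98200) = 1.633 mm.

1.63 mm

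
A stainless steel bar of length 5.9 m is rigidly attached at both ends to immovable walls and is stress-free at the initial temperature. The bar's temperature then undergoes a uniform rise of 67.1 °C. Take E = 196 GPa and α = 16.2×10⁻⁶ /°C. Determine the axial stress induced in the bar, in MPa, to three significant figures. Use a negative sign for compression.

-213 MPa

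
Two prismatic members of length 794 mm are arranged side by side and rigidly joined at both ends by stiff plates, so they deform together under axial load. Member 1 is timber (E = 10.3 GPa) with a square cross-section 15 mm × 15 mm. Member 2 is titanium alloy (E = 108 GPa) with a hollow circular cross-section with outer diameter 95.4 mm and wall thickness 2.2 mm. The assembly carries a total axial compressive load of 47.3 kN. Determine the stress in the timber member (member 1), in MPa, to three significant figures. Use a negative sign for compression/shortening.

-6.78 MPa

A_1 = 225 mm².
A_2 = 644.2 mm².
Equal strain + equilibrium ⇒ each member carries load in proportion to AE: A₁E₁ = 2318000 N, A₂E₂ = 69570000 N, ΣAE = 71890000 N.
σ₁ = P·E₁/ΣAE = -47300·10300/71890000 = -6.777 MPa.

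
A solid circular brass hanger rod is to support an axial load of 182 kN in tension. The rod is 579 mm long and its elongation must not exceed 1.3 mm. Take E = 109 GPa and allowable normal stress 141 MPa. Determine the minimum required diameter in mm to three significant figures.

40.5 mm

Required area A ≥ P/σ_allow = 182000/141 = 1291 mm².
For a solid circular section, d ≥ √(4A/π) = 40.54 mm.
Elongation limit: A ≥ PL/(Eδ_allow) = 182000·579/(109000·1.3) = 743.7 mm² ⇒ d ≥ 30.77 mm.
The stress limit governs.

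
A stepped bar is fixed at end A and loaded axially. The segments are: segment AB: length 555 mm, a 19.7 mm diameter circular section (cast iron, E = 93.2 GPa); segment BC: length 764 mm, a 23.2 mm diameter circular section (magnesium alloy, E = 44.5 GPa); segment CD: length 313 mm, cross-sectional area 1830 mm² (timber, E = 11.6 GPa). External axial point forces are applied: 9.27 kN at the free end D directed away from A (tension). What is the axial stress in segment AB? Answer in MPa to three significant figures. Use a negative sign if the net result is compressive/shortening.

30.4 MPa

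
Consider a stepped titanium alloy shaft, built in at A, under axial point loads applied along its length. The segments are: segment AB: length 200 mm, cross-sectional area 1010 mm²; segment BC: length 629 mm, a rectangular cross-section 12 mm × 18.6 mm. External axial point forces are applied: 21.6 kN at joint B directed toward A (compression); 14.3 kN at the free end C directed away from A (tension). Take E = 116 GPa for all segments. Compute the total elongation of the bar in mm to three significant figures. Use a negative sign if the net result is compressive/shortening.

0.335 mm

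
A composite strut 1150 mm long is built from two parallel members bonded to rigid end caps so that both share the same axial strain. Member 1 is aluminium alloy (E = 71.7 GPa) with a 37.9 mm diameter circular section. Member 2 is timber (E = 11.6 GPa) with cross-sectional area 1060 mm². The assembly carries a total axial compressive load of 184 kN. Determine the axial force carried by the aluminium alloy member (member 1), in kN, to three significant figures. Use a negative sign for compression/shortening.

A_1 = 1128 mm².
Equal strain + equilibrium ⇒ each member carries load in proportion to AE: A₁E₁ = 80890000 N, A₂E₂ = 12300000 N, ΣAE = 93180000 N.
F₁ = P·A₁E₁/ΣAE = -184000·80890000/93180000 = -159700 N.

-160 kN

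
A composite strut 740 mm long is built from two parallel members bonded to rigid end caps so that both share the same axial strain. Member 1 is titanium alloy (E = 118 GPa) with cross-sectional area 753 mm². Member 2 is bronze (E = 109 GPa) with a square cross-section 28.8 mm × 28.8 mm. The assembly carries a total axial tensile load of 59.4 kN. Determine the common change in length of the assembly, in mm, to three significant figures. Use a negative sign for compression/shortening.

A_2 = 829.4 mm².
Equal strain + equilibrium ⇒ each member carries load in proportion to AE: A₁E₁ = 88850000 N, A₂E₂ = 90410000 N, ΣAE = 179300000 N.
δ = PL/ΣAE = 59400·740/179300000 = 0.2452 mm.

0.245 mm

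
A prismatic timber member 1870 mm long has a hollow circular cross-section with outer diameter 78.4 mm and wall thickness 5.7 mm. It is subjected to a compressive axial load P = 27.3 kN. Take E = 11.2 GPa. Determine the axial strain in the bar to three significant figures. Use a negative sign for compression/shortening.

-0.00187

A = 1302 mm².
σ = N/A = -20.97 MPa; ε = σ/E = -20.97/11200 = -1.872e-03.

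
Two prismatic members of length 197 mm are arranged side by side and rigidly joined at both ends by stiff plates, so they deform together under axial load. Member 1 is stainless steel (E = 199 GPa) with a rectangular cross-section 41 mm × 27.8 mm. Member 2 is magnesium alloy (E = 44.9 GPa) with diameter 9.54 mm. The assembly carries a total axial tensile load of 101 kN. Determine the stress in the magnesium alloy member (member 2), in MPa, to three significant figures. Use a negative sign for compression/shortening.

A_1 = 1140 mm².
A_2 = 71.48 mm².
Equal strain + equilibrium ⇒ each member carries load in proportion to AE: A₁E₁ = 226800000 N, A₂E₂ = 3209000 N, ΣAE = 230000000 N.
σ₂ = P·E₂/ΣAE = 101000·44900/230000000 = 19.71 MPa.

19.7 MPa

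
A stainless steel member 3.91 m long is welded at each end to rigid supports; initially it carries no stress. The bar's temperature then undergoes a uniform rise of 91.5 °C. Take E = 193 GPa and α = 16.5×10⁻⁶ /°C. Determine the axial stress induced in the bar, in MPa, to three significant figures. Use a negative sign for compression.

Free thermal expansion αLΔT = 16.5e-6 · 3910 · 91.5 = 5.903 mm.
The walls impose strain ε = −(5.903)/3910 = -1.5097e-03; σ = Eε = 193000 · -1.5097e-03 = -291.4 MPa.

-291 MPa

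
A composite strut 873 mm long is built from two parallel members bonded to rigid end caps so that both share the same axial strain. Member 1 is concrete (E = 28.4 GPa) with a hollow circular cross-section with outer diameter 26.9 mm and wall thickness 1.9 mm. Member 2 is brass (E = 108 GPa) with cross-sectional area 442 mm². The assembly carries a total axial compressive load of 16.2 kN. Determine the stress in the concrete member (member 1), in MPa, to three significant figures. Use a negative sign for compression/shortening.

-8.85 MPa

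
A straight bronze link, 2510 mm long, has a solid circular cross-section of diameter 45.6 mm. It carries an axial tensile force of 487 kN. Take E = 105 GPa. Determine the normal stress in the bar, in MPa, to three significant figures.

298 MPa

A = 1633 mm².
σ = N/A = 487000/1633 = 298.2 MPa.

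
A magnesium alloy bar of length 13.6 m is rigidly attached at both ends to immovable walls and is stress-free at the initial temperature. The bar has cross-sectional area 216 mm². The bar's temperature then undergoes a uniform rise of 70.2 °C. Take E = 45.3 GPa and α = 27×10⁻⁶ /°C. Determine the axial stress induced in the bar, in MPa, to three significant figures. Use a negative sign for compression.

-85.9 MPa

Free thermal expansion αLΔT = 27e-6 · 13600 · 70.2 = 25.78 mm.
The walls impose strain ε = −(25.78)/13600 = -1.8954e-03; σ = Eε = 45300 · -1.8954e-03 = -85.86 MPa.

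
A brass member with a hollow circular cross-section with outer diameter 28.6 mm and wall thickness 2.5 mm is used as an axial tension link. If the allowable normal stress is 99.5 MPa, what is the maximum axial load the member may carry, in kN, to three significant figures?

20.4 kN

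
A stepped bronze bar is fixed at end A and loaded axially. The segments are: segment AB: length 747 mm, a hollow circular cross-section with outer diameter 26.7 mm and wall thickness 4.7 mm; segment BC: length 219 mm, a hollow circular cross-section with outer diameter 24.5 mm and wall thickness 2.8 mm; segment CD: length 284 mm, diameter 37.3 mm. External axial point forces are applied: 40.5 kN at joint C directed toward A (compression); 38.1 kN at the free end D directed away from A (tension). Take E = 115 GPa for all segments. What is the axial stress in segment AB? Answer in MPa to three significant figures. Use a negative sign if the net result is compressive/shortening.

-7.39 MPa

Internal axial forces (sectioning from the free end, tension +): N_CD = 38.1 kN, N_BC = -2.4 kN, N_AB = -2.4 kN.
A_AB = 324.8 mm².
σ_AB = N_AB/A_AB = -2400/324.8 = -7.388 MPa.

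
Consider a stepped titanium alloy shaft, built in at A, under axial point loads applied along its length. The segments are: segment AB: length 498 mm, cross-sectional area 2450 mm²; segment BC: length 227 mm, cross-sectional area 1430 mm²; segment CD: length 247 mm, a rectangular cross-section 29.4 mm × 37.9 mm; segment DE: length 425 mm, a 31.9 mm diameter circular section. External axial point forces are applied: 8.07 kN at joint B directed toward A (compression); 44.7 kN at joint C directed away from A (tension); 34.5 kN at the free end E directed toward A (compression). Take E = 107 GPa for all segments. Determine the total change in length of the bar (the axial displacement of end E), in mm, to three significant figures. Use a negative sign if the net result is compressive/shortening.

Internal axial forces (sectioning from the free end, tension +): N_DE = -34.5 kN, N_CD = -34.5 kN, N_BC = 10.2 kN, N_AB = 2.13 kN.
A_CD = 1114 mm².
A_DE = 799.2 mm².
δ_AB = 2130·498/(2450·107000) = 0.004046 mm
δ_BC = 10200·227/(1430·107000) = 0.01513 mm
δ_CD = -34500·247/(1114·107000) = -0.07147 mm
δ_DE = -34500·425/(799.2·107000) = -0.1715 mm
δ = Σδ_i = -0.2238 mm.

-0.224 mm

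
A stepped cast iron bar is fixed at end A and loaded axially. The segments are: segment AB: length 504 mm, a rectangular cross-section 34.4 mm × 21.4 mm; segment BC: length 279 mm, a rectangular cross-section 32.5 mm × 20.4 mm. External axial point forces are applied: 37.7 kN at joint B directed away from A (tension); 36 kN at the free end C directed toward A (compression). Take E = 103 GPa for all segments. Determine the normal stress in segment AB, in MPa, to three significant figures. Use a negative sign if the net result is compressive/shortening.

2.31 MPa

Internal axial forces (sectioning from the free end, tension +): N_BC = -36 kN, N_AB = 1.7 kN.
A_AB = 736.2 mm².
σ_AB = N_AB/A_AB = 1700/736.2 = 2.309 MPa.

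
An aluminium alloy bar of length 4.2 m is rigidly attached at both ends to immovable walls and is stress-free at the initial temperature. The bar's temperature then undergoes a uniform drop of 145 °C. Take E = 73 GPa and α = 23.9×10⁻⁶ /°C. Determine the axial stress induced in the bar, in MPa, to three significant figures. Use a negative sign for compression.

Free thermal expansion αLΔT = 23.9e-6 · 4200 · -145 = -14.56 mm.
The walls impose strain ε = −(-14.56)/4200 = 3.4655e-03; σ = Eε = 73000 · 3.4655e-03 = 253 MPa.

253 MPa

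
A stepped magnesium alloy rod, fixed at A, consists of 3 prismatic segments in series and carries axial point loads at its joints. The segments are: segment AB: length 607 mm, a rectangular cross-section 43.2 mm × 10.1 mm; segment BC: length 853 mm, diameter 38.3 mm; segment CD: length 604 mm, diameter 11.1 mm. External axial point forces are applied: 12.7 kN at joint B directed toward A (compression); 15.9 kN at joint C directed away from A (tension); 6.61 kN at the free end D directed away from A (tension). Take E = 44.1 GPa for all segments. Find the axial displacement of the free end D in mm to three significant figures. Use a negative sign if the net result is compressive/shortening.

1.62 mm

Internal axial forces (sectioning from the free end, tension +): N_CD = 6.61 kN, N_BC = 22.51 kN, N_AB = 9.81 kN.
A_AB = 436.3 mm².
A_BC = 1152 mm².
A_CD = 96.77 mm².
δ_AB = 9810·607/(436.3·44100) = 0.3095 mm
δ_BC = 22510·853/(1152·44100) = 0.3779 mm
δ_CD = 6610·604/(96.77·44100) = 0.9355 mm
δ = Σδ_i = 1.623 mm.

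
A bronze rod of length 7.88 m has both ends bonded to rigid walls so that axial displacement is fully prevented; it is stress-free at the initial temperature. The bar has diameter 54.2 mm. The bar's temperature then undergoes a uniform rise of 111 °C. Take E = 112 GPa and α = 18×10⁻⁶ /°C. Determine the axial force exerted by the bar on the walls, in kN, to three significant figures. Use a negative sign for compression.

-516 kN

Free thermal expansion αLΔT = 18e-6 · 7880 · 111 = 15.74 mm.
The walls impose strain ε = −(15.74)/7880 = -1.9980e-03; σ = Eε = 112000 · -1.9980e-03 = -223.8 MPa.
Wall reaction R = σ·A = -223.8·2307 = -516300 N = -516.3 kN.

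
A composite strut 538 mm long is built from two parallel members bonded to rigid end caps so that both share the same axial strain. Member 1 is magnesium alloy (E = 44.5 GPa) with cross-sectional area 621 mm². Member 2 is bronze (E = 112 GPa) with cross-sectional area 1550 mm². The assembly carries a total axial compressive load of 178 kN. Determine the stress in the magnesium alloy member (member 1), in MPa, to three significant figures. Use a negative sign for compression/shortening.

-39.4 MPa

Equal strain + equilibrium ⇒ each member carries load in proportion to AE: A₁E₁ = 27630000 N, A₂E₂ = 173600000 N, ΣAE = 201200000 N.
σ₁ = P·E₁/ΣAE = -178000·44500/201200000 = -39.36 MPa.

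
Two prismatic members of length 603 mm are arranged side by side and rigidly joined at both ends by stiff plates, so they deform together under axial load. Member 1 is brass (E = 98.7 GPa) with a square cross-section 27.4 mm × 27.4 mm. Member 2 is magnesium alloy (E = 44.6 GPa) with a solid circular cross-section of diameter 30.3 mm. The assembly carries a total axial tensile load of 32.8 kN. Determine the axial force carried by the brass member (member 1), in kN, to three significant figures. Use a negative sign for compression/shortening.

A_1 = 750.8 mm².
A_2 = 721.1 mm².
Equal strain + equilibrium ⇒ each member carries load in proportion to AE: A₁E₁ = 74100000 N, A₂E₂ = 32160000 N, ΣAE = 106300000 N.
F₁ = P·A₁E₁/ΣAE = 32800·74100000/106300000 = 22870 N.

22.9 kN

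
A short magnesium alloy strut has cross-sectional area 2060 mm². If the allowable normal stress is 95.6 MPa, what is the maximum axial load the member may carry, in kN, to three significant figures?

P_max = σ_allow · A = 95.6 · 2060 = 196900 N = 196.9 kN.

197 kN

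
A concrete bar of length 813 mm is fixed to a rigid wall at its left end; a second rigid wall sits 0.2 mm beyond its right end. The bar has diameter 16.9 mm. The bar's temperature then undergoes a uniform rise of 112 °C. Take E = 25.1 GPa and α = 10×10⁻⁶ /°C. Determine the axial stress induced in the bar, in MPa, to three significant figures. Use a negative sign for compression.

Free thermal expansion αLΔT = 10e-6 · 813 · 112 = 0.9106 mm.
The walls engage after the gap closes; constrained expansion = 0.9106 − 0.2 = 0.7106 mm.
The walls impose strain ε = −(0.7106)/813 = -8.7400e-04; σ = Eε = 25100 · -8.7400e-04 = -21.94 MPa.

-21.9 MPa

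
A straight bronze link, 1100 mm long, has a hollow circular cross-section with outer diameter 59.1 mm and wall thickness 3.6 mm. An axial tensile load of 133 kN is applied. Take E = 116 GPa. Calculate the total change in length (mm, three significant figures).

A = 627.7 mm².
δ_mech = NL/(AE) = 133000·1100/(627.7·116000) = 2.009 mm.

2.01 mm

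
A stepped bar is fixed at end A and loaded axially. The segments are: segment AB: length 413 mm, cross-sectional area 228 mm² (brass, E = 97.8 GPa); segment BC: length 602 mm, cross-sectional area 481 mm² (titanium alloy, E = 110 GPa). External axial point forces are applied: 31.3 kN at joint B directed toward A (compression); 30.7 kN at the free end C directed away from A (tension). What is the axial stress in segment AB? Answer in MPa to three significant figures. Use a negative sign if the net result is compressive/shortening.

Internal axial forces (sectioning from the free end, tension +): N_BC = 30.7 kN, N_AB = -0.6 kN.
σ_AB = N_AB/A_AB = -600/228 = -2.632 MPa.

-2.63 MPa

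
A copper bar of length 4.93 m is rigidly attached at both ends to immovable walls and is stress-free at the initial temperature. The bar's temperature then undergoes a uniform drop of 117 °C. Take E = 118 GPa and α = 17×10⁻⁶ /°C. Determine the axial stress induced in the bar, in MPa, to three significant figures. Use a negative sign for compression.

Free thermal expansion αLΔT = 17e-6 · 4930 · -117 = -9.806 mm.
The walls impose strain ε = −(-9.806)/4930 = 1.9890e-03; σ = Eε = 118000 · 1.9890e-03 = 234.7 MPa.

235 MPa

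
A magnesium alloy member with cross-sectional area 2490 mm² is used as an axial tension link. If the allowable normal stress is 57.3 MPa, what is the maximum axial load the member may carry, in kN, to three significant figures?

143 kN

P_max = σ_allow · A = 57.3 · 2490 = 142700 N = 142.7 kN.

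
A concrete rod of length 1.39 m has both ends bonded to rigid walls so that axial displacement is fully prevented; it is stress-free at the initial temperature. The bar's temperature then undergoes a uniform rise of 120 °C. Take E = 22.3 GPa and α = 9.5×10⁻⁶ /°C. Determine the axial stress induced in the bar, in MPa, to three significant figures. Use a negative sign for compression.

-25.4 MPa

Free thermal expansion αLΔT = 9.5e-6 · 1390 · 120 = 1.585 mm.
The walls impose strain ε = −(1.585)/1390 = -1.1400e-03; σ = Eε = 22300 · -1.1400e-03 = -25.42 MPa.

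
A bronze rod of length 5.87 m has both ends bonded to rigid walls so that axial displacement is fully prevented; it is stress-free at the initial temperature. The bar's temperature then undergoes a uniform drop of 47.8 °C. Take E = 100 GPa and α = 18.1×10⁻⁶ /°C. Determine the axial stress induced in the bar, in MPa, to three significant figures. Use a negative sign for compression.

86.5 MPa

Free thermal expansion αLΔT = 18.1e-6 · 5870 · -47.8 = -5.079 mm.
The walls impose strain ε = −(-5.079)/5870 = 8.6518e-04; σ = Eε = 100000 · 8.6518e-04 = 86.52 MPa.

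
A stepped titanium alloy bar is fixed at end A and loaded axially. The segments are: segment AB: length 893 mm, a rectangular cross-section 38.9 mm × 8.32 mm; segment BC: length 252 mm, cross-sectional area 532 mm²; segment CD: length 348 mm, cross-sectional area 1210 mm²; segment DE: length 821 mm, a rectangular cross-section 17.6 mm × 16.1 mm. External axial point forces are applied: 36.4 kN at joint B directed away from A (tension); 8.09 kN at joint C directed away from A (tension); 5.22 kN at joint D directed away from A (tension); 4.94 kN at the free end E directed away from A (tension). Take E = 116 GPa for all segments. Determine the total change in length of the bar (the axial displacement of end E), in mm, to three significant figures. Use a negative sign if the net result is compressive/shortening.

1.52 mm

Internal axial forces (sectioning from the free end, tension +): N_DE = 4.94 kN, N_CD = 10.16 kN, N_BC = 18.25 kN, N_AB = 54.65 kN.
A_AB = 323.6 mm².
A_DE = 283.4 mm².
δ_AB = 54650·893/(323.6·116000) = 1.3 mm
δ_BC = 18250·252/(532·116000) = 0.07452 mm
δ_CD = 10160·348/(1210·116000) = 0.02519 mm
δ_DE = 4940·821/(283.4·116000) = 0.1234 mm
δ = Σδ_i = 1.523 mm.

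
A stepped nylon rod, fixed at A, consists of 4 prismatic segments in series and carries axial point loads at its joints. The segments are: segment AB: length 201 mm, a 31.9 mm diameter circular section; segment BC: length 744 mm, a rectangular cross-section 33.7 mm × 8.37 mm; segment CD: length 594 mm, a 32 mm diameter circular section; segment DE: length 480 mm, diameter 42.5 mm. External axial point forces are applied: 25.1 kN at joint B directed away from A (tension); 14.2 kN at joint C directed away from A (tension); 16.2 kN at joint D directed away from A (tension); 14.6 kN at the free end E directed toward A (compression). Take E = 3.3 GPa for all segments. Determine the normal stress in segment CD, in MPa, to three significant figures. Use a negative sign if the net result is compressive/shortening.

Internal axial forces (sectioning from the free end, tension +): N_DE = -14.6 kN, N_CD = 1.6 kN, N_BC = 15.8 kN, N_AB = 40.9 kN.
A_CD = 804.2 mm².
σ_CD = N_CD/A_CD = 1600/804.2 = 1.989 MPa.

1.99 MPa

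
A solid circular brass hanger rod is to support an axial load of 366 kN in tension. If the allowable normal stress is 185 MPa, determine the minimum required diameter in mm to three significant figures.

Required area A ≥ P/σ_allow = 366000/185 = 1978 mm².
For a solid circular section, d ≥ √(4A/π) = 50.19 mm.

50.2 mm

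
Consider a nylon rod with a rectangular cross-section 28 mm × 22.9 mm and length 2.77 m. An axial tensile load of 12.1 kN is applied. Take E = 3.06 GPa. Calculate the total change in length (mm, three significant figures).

A = 641.2 mm².
δ_mech = NL/(AE) = 12100·2770/(641.2·3060) = 17.08 mm.

17.1 mm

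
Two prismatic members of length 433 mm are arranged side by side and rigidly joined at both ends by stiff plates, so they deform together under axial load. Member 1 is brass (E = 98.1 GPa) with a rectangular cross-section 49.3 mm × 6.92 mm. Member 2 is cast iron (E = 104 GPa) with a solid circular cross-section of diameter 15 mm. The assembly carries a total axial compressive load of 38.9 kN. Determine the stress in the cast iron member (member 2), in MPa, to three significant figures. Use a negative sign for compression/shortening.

-78.0 MPa

A_1 = 341.2 mm².
A_2 = 176.7 mm².
Equal strain + equilibrium ⇒ each member carries load in proportion to AE: A₁E₁ = 33470000 N, A₂E₂ = 18380000 N, ΣAE = 51850000 N.
σ₂ = P·E₂/ΣAE = -38900·104000/51850000 = -78.03 MPa.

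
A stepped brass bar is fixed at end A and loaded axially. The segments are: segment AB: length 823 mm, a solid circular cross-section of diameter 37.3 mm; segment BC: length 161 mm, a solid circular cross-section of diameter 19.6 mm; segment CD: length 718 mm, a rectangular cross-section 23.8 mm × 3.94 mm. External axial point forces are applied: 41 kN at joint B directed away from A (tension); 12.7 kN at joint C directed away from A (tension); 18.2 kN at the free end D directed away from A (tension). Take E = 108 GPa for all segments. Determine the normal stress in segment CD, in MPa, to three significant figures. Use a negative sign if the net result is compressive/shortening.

194 MPa

Internal axial forces (sectioning from the free end, tension +): N_CD = 18.2 kN, N_BC = 30.9 kN, N_AB = 71.9 kN.
A_CD = 93.77 mm².
σ_CD = N_CD/A_CD = 18200/93.77 = 194.1 MPa.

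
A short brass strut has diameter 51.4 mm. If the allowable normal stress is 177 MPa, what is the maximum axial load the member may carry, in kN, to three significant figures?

A = 2075 mm².
P_max = σ_allow · A = 177 · 2075 = 367300 N = 367.3 kN.

367 kN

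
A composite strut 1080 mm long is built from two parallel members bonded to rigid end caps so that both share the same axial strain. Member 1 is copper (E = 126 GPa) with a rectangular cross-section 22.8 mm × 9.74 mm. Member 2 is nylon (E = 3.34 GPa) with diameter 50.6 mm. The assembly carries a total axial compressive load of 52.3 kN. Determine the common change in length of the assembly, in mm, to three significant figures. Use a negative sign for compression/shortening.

A_1 = 222.1 mm².
A_2 = 2011 mm².
Equal strain + equilibrium ⇒ each member carries load in proportion to AE: A₁E₁ = 27980000 N, A₂E₂ = 6716000 N, ΣAE = 34700000 N.
δ = PL/ΣAE = -52300·1080/34700000 = -1.628 mm.

-1.63 mm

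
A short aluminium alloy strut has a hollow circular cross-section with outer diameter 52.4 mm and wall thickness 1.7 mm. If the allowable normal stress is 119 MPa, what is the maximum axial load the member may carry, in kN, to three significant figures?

32.2 kN

A = 270.8 mm².
P_max = σ_allow · A = 119 · 270.8 = 32220 N = 32.22 kN.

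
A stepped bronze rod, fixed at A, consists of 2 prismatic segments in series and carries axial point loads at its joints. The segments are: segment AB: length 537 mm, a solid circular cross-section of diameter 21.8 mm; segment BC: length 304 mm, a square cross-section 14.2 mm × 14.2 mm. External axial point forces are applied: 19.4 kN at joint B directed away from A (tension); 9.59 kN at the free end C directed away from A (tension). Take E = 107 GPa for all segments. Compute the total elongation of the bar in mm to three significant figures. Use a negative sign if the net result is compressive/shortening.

Internal axial forces (sectioning from the free end, tension +): N_BC = 9.59 kN, N_AB = 28.99 kN.
A_AB = 373.3 mm².
A_BC = 201.6 mm².
δ_AB = 28990·537/(373.3·107000) = 0.3898 mm
δ_BC = 9590·304/(201.6·107000) = 0.1351 mm
δ = Σδ_i = 0.5249 mm.

0.525 mm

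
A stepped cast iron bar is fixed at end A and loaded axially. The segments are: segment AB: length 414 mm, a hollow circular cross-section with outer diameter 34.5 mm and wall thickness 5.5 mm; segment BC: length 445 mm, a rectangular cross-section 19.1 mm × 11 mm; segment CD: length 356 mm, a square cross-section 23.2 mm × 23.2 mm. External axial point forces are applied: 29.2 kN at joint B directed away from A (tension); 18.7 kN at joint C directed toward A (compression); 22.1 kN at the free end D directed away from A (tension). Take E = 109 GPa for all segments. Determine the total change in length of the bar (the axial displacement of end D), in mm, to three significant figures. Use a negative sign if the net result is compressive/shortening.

Internal axial forces (sectioning from the free end, tension +): N_CD = 22.1 kN, N_BC = 3.4 kN, N_AB = 32.6 kN.
A_AB = 501.1 mm².
A_BC = 210.1 mm².
A_CD = 538.2 mm².
δ_AB = 32600·414/(501.1·109000) = 0.2471 mm
δ_BC = 3400·445/(210.1·109000) = 0.06607 mm
δ_CD = 22100·356/(538.2·109000) = 0.1341 mm
δ = Σδ_i = 0.4473 mm.

0.447 mm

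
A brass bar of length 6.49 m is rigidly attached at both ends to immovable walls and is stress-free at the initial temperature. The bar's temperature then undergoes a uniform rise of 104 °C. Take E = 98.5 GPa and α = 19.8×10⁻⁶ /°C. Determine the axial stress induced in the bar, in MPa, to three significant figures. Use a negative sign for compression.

-203 MPa

Free thermal expansion αLΔT = 19.8e-6 · 6490 · 104 = 13.36 mm.
The walls impose strain ε = −(13.36)/6490 = -2.0592e-03; σ = Eε = 98500 · -2.0592e-03 = -202.8 MPa.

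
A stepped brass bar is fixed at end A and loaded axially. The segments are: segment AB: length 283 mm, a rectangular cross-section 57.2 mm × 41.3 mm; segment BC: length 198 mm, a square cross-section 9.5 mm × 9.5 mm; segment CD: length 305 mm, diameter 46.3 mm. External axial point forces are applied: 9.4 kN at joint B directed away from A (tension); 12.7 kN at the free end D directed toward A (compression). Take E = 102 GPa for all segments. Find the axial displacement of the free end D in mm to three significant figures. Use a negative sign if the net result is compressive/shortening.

-0.300 mm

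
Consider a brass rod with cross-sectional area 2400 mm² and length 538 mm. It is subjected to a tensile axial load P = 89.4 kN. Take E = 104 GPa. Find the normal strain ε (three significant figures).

σ = N/A = 37.25 MPa; ε = σ/E = 37.25/104000 = 3.582e-04.

3.58e-04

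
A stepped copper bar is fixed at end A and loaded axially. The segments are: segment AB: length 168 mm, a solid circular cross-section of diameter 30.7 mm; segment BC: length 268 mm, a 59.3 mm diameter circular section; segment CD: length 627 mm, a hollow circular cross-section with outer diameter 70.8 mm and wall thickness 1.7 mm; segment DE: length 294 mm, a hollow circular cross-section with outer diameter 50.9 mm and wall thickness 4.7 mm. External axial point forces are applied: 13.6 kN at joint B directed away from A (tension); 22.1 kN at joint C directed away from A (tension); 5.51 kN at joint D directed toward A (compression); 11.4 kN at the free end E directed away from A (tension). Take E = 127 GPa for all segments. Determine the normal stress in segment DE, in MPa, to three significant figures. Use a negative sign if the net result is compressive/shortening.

Internal axial forces (sectioning from the free end, tension +): N_DE = 11.4 kN, N_CD = 5.89 kN, N_BC = 27.99 kN, N_AB = 41.59 kN.
A_DE = 682.2 mm².
σ_DE = N_DE/A_DE = 11400/682.2 = 16.71 MPa.

16.7 MPa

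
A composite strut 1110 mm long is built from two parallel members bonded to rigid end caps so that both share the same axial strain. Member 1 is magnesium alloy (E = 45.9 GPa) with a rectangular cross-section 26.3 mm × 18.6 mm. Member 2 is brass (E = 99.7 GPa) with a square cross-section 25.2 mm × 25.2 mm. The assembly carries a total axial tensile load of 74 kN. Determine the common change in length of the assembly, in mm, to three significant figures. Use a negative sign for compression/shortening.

0.958 mm

A_1 = 489.2 mm².
A_2 = 635 mm².
Equal strain + equilibrium ⇒ each member carries load in proportion to AE: A₁E₁ = 22450000 N, A₂E₂ = 63310000 N, ΣAE = 85770000 N.
δ = PL/ΣAE = 74000·1110/85770000 = 0.9577 mm.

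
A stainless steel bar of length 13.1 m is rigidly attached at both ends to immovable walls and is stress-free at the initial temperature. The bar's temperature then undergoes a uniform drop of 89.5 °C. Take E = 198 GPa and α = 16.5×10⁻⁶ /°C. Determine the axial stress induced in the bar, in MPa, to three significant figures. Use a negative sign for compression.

292 MPa

Free thermal expansion αLΔT = 16.5e-6 · 13100 · -89.5 = -19.35 mm.
The walls impose strain ε = −(-19.35)/13100 = 1.4767e-03; σ = Eε = 198000 · 1.4767e-03 = 292.4 MPa.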